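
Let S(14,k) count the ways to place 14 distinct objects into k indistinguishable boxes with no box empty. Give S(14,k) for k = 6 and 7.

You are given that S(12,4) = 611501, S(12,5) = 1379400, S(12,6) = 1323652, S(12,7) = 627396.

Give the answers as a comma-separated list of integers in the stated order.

63436373, 49329280

row 13: T[13][5]=5·1379400+611501=7508501  T[13][6]=6·1323652+1379400=9321312  T[13][7]=7·627396+1323652=5715424
row 14: T[14][6]=6·9321312+7508501=63436373  T[14][7]=7·5715424+9321312=49329280
Read S(14,6) = 63436373, S(14,7) = 49329280.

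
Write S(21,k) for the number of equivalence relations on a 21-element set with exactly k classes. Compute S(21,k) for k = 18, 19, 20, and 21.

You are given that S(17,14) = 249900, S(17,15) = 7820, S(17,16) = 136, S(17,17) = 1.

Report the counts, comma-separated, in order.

1023435, 19285, 210, 1

[18] T[18,15]:15*7820+249900=367200 · T[18,16]:16*136+7820=9996 · T[18,17]:17*1+136=153 · T[18,18]:18*0+1=1
[19] T[19,16]:16*9996+367200=527136 · T[19,17]:17*153+9996=12597 · T[19,18]:18*1+153=171 · T[19,19]:19*0+1=1
[20] T[20,17]:17*12597+527136=741285 · T[20,18]:18*171+12597=15675 · T[20,19]:19*1+171=190 · T[20,20]:20*0+1=1
[21] T[21,18]:18*15675+741285=1023435 · T[21,19]:19*190+15675=19285 · T[21,20]:20*1+190=210 · T[21,21]:21*0+1=1
Read S(21,18) = 1023435, S(21,19) = 19285, S(21,20) = 210, S(21,21) = 1.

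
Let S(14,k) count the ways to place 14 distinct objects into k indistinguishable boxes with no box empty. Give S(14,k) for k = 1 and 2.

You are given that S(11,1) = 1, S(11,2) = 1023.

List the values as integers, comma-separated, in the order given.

1, 8191

[12] T[12,1]:1*1+0=1 · T[12,2]:2*1023+1=2047
[13] T[13,1]:1*1+0=1 · T[13,2]:2*2047+1=4095
[14] T[14,1]:1*1+0=1 · T[14,2]:2*4095+1=8191
Read S(14,1) = 1, S(14,2) = 8191.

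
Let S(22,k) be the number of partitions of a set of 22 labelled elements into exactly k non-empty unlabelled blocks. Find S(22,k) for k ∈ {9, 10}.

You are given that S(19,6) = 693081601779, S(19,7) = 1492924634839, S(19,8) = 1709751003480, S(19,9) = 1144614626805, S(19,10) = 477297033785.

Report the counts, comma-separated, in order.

1241963303533920, 835143799377954

i=20: T(20,7)=693081601779+7·1492924634839=11143554045652 | T(20,8)=1492924634839+8·1709751003480=15170932662679 | T(20,9)=1709751003480+9·1144614626805=12011282644725 | T(20,10)=1144614626805+10·477297033785=5917584964655
i=21: T(21,8)=11143554045652+8·15170932662679=132511015347084 | T(21,9)=15170932662679+9·12011282644725=123272476465204 | T(21,10)=12011282644725+10·5917584964655=71187132291275
i=22: T(22,9)=132511015347084+9·123272476465204=1241963303533920 | T(22,10)=123272476465204+10·71187132291275=835143799377954
Read S(22,9) = 1241963303533920, S(22,10) = 835143799377954.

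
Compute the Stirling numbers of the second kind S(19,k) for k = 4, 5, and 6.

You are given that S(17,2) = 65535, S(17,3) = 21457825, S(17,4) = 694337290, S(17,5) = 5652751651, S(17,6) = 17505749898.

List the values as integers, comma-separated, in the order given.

11259666950, 147589284710, 693081601779

r18: T_18,3=3×21457825+65535=64439010; T_18,4=4×694337290+21457825=2798806985; T_18,5=5×5652751651+694337290=28958095545; T_18,6=6×17505749898+5652751651=110687251039
r19: T_19,4=4×2798806985+64439010=11259666950; T_19,5=5×28958095545+2798806985=147589284710; T_19,6=6×110687251039+28958095545=693081601779
Read S(19,4) = 11259666950, S(19,5) = 147589284710, S(19,6) = 693081601779.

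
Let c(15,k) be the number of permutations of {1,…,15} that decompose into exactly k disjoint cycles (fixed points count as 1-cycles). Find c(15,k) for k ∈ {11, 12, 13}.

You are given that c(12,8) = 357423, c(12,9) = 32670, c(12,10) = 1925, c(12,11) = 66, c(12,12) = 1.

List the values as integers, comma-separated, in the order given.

2749747, 143325, 5005

[13] T[13,9]:12*32670+357423=749463 · T[13,10]:12*1925+32670=55770 · T[13,11]:12*66+1925=2717 · T[13,12]:12*1+66=78 · T[13,13]:12*0+1=1
[14] T[14,10]:13*55770+749463=1474473 · T[14,11]:13*2717+55770=91091 · T[14,12]:13*78+2717=3731 · T[14,13]:13*1+78=91
[15] T[15,11]:14*91091+1474473=2749747 · T[15,12]:14*3731+91091=143325 · T[15,13]:14*91+3731=5005
Read c(15,11) = 2749747, c(15,12) = 143325, c(15,13) = 5005.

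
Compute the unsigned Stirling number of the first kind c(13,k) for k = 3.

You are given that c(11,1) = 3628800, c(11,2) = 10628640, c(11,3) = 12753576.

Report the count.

i=12: T(12,2)=3628800+11·10628640=120543840 | T(12,3)=10628640+11·12753576=150917976
i=13: T(13,3)=120543840+12·150917976=1931559552
Read c(13,3) = 1931559552.

1931559552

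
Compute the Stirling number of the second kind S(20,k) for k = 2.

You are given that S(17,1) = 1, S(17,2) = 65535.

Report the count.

[18] T[18,1]:1*1+0=1 · T[18,2]:2*65535+1=131071
[19] T[19,1]:1*1+0=1 · T[19,2]:2*131071+1=262143
[20] T[20,2]:2*262143+1=524287
Read S(20,2) = 524287.

524287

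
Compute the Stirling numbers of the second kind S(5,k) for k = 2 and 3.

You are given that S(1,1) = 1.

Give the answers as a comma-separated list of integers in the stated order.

r2: T_2,1=1×1+0=1; T_2,2=2×0+1=1
r3: T_3,1=1×1+0=1; T_3,2=2×1+1=3; T_3,3=3×0+1=1
r4: T_4,1=1×1+0=1; T_4,2=2×3+1=7; T_4,3=3×1+3=6
r5: T_5,2=2×7+1=15; T_5,3=3×6+7=25
Read S(5,2) = 15, S(5,3) = 25.

15, 25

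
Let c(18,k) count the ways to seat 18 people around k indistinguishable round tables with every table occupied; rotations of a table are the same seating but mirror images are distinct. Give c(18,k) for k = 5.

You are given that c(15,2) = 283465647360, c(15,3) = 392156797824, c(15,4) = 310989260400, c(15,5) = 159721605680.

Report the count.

909299905844112

[16] T[16,3]:15*392156797824+283465647360=6165817614720 · T[16,4]:15*310989260400+392156797824=5056995703824 · T[16,5]:15*159721605680+310989260400=2706813345600
[17] T[17,4]:16*5056995703824+6165817614720=87077748875904 · T[17,5]:16*2706813345600+5056995703824=48366009233424
[18] T[18,5]:17*48366009233424+87077748875904=909299905844112
Read c(18,5) = 909299905844112.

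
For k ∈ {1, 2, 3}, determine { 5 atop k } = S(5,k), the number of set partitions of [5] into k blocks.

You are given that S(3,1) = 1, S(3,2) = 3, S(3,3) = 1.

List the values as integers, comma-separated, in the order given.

1, 15, 25

@4  (4,1):1·1+0→1, (4,2):3·2+1→7, (4,3):1·3+3→6
@5  (5,1):1·1+0→1, (5,2):7·2+1→15, (5,3):6·3+7→25
Read S(5,1) = 1, S(5,2) = 15, S(5,3) = 25.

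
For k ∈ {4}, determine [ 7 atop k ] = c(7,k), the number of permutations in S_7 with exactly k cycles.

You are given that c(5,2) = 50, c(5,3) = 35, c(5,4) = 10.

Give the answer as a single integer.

i=6: T(6,3)=50+5·35=225 | T(6,4)=35+5·10=85
i=7: T(7,4)=225+6·85=735
Read c(7,4) = 735.

735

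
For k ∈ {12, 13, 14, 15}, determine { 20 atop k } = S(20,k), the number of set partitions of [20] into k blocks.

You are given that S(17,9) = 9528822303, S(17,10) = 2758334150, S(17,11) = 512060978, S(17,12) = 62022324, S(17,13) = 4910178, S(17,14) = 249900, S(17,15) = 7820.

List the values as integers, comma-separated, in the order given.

row 18: T[18][10]=10·2758334150+9528822303=37112163803  T[18][11]=11·512060978+2758334150=8391004908  T[18][12]=12·62022324+512060978=1256328866  T[18][13]=13·4910178+62022324=125854638  T[18][14]=14·249900+4910178=8408778  T[18][15]=15·7820+249900=367200
row 19: T[19][11]=11·8391004908+37112163803=129413217791  T[19][12]=12·1256328866+8391004908=23466951300  T[19][13]=13·125854638+1256328866=2892439160  T[19][14]=14·8408778+125854638=243577530  T[19][15]=15·367200+8408778=13916778
row 20: T[20][12]=12·23466951300+129413217791=411016633391  T[20][13]=13·2892439160+23466951300=61068660380  T[20][14]=14·243577530+2892439160=6302524580  T[20][15]=15·13916778+243577530=452329200
Read S(20,12) = 411016633391, S(20,13) = 61068660380, S(20,14) = 6302524580, S(20,15) = 452329200.

411016633391, 61068660380, 6302524580, 452329200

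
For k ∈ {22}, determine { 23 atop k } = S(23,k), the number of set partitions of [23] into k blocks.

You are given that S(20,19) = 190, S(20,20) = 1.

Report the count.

253

i=21: T(21,20)=190+20·1=210 | T(21,21)=1+21·0=1
i=22: T(22,21)=210+21·1=231 | T(22,22)=1+22·0=1
i=23: T(23,22)=231+22·1=253
Read S(23,22) = 253.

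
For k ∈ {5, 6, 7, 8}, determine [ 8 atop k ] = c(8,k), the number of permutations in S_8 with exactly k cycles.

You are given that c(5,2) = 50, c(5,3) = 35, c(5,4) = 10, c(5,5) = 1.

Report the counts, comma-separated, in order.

1960, 322, 28, 1

i=6: T(6,3)=50+5·35=225 | T(6,4)=35+5·10=85 | T(6,5)=10+5·1=15 | T(6,6)=1+5·0=1
i=7: T(7,4)=225+6·85=735 | T(7,5)=85+6·15=175 | T(7,6)=15+6·1=21 | T(7,7)=1+6·0=1
i=8: T(8,5)=735+7·175=1960 | T(8,6)=175+7·21=322 | T(8,7)=21+7·1=28 | T(8,8)=1+7·0=1
Read c(8,5) = 1960, c(8,6) = 322, c(8,7) = 28, c(8,8) = 1.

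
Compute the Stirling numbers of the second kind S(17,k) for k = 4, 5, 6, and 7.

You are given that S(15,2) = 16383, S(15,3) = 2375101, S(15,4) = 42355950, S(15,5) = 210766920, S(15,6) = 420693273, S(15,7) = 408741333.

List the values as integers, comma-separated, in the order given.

r16: T_16,3=3×2375101+16383=7141686; T_16,4=4×42355950+2375101=171798901; T_16,5=5×210766920+42355950=1096190550; T_16,6=6×420693273+210766920=2734926558; T_16,7=7×408741333+420693273=3281882604
r17: T_17,4=4×171798901+7141686=694337290; T_17,5=5×1096190550+171798901=5652751651; T_17,6=6×2734926558+1096190550=17505749898; T_17,7=7×3281882604+2734926558=25708104786
Read S(17,4) = 694337290, S(17,5) = 5652751651, S(17,6) = 17505749898, S(17,7) = 25708104786.

694337290, 5652751651, 17505749898, 25708104786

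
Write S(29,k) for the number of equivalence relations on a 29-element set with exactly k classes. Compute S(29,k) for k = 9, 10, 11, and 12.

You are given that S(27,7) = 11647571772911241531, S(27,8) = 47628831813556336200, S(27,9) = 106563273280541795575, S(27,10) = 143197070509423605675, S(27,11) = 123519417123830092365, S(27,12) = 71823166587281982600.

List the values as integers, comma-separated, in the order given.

i=28: T(28,8)=11647571772911241531+8·47628831813556336200=392678226281361931131 | T(28,9)=47628831813556336200+9·106563273280541795575=1006698291338432496375 | T(28,10)=106563273280541795575+10·143197070509423605675=1538533978374777852325 | T(28,11)=143197070509423605675+11·123519417123830092365=1501910658871554621690 | T(28,12)=123519417123830092365+12·71823166587281982600=985397416171213883565
i=29: T(29,9)=392678226281361931131+9·1006698291338432496375=9452962848327254398506 | T(29,10)=1006698291338432496375+10·1538533978374777852325=16392038075086211019625 | T(29,11)=1538533978374777852325+11·1501910658871554621690=18059551225961878690915 | T(29,12)=1501910658871554621690+12·985397416171213883565=13326679652926121224470
Read S(29,9) = 9452962848327254398506, S(29,10) = 16392038075086211019625, S(29,11) = 18059551225961878690915, S(29,12) = 13326679652926121224470.

9452962848327254398506, 16392038075086211019625, 18059551225961878690915, 13326679652926121224470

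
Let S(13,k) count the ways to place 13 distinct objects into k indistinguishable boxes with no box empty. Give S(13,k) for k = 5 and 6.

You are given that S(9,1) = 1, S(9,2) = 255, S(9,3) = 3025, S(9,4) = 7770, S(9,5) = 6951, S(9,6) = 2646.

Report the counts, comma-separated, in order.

@10  (10,2):255·2+1→511, (10,3):3025·3+255→9330, (10,4):7770·4+3025→34105, (10,5):6951·5+7770→42525, (10,6):2646·6+6951→22827
@11  (11,3):9330·3+511→28501, (11,4):34105·4+9330→145750, (11,5):42525·5+34105→246730, (11,6):22827·6+42525→179487
@12  (12,4):145750·4+28501→611501, (12,5):246730·5+145750→1379400, (12,6):179487·6+246730→1323652
@13  (13,5):1379400·5+611501→7508501, (13,6):1323652·6+1379400→9321312
Read S(13,5) = 7508501, S(13,6) = 9321312.

7508501, 9321312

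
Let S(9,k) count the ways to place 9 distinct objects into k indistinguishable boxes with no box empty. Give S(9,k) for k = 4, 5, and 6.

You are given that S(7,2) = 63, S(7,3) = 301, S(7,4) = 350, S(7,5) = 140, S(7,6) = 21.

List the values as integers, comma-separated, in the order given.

7770, 6951, 2646

@8  (8,3):301·3+63→966, (8,4):350·4+301→1701, (8,5):140·5+350→1050, (8,6):21·6+140→266
@9  (9,4):1701·4+966→7770, (9,5):1050·5+1701→6951, (9,6):266·6+1050→2646
Read S(9,4) = 7770, S(9,5) = 6951, S(9,6) = 2646.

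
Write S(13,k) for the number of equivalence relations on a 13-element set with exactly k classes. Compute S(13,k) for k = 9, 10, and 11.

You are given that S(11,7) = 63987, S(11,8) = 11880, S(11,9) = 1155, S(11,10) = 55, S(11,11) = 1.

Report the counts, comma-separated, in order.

[12] T[12,8]:8*11880+63987=159027 · T[12,9]:9*1155+11880=22275 · T[12,10]:10*55+1155=1705 · T[12,11]:11*1+55=66
[13] T[13,9]:9*22275+159027=359502 · T[13,10]:10*1705+22275=39325 · T[13,11]:11*66+1705=2431
Read S(13,9) = 359502, S(13,10) = 39325, S(13,11) = 2431.

359502, 39325, 2431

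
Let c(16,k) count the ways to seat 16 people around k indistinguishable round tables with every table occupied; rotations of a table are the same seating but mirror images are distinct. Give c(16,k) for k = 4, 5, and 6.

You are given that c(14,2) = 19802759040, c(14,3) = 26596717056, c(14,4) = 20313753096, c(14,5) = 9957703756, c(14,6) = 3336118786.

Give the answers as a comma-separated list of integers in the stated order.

[15] T[15,3]:14*26596717056+19802759040=392156797824 · T[15,4]:14*20313753096+26596717056=310989260400 · T[15,5]:14*9957703756+20313753096=159721605680 · T[15,6]:14*3336118786+9957703756=56663366760
[16] T[16,4]:15*310989260400+392156797824=5056995703824 · T[16,5]:15*159721605680+310989260400=2706813345600 · T[16,6]:15*56663366760+159721605680=1009672107080
Read c(16,4) = 5056995703824, c(16,5) = 2706813345600, c(16,6) = 1009672107080.

5056995703824, 2706813345600, 1009672107080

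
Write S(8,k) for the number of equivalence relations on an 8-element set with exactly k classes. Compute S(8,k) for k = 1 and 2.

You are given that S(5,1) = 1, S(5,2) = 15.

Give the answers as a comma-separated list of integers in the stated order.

1, 127

i=6: T(6,1)=0+1·1=1 | T(6,2)=1+2·15=31
i=7: T(7,1)=0+1·1=1 | T(7,2)=1+2·31=63
i=8: T(8,1)=0+1·1=1 | T(8,2)=1+2·63=127
Read S(8,1) = 1, S(8,2) = 127.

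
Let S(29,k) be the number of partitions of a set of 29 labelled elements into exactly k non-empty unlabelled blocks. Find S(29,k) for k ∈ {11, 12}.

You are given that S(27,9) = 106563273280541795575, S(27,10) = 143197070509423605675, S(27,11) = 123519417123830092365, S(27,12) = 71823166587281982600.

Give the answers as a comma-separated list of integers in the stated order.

18059551225961878690915, 13326679652926121224470

@28  (28,10):143197070509423605675·10+106563273280541795575→1538533978374777852325, (28,11):123519417123830092365·11+143197070509423605675→1501910658871554621690, (28,12):71823166587281982600·12+123519417123830092365→985397416171213883565
@29  (29,11):1501910658871554621690·11+1538533978374777852325→18059551225961878690915, (29,12):985397416171213883565·12+1501910658871554621690→13326679652926121224470
Read S(29,11) = 18059551225961878690915, S(29,12) = 13326679652926121224470.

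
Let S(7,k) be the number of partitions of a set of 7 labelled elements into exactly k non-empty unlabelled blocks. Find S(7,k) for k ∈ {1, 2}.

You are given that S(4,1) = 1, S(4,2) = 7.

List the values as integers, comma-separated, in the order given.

1, 63

r5: T_5,1=1×1+0=1; T_5,2=2×7+1=15
r6: T_6,1=1×1+0=1; T_6,2=2×15+1=31
r7: T_7,1=1×1+0=1; T_7,2=2×31+1=63
Read S(7,1) = 1, S(7,2) = 63.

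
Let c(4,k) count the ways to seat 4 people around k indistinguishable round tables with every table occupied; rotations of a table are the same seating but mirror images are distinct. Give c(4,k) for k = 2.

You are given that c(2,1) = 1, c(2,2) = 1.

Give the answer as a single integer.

11

r3: T_3,1=2×1+0=2; T_3,2=2×1+1=3
r4: T_4,2=3×3+2=11
Read c(4,2) = 11.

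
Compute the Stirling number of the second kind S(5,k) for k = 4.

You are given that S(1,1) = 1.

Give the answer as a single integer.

10

row 2: T[2][1]=1·1+0=1  T[2][2]=2·0+1=1
row 3: T[3][2]=2·1+1=3  T[3][3]=3·0+1=1
row 4: T[4][3]=3·1+3=6  T[4][4]=4·0+1=1
row 5: T[5][4]=4·1+6=10
Read S(5,4) = 10.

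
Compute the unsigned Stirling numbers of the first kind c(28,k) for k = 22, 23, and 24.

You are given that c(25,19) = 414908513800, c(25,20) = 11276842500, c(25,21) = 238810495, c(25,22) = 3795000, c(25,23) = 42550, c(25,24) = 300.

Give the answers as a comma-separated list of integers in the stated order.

r26: T_26,20=25×11276842500+414908513800=696829576300; T_26,21=25×238810495+11276842500=17247104875; T_26,22=25×3795000+238810495=333685495; T_26,23=25×42550+3795000=4858750; T_26,24=25×300+42550=50050
r27: T_27,21=26×17247104875+696829576300=1145254303050; T_27,22=26×333685495+17247104875=25922927745; T_27,23=26×4858750+333685495=460012995; T_27,24=26×50050+4858750=6160050
r28: T_28,22=27×25922927745+1145254303050=1845173352165; T_28,23=27×460012995+25922927745=38343278610; T_28,24=27×6160050+460012995=626334345
Read c(28,22) = 1845173352165, c(28,23) = 38343278610, c(28,24) = 626334345.

1845173352165, 38343278610, 626334345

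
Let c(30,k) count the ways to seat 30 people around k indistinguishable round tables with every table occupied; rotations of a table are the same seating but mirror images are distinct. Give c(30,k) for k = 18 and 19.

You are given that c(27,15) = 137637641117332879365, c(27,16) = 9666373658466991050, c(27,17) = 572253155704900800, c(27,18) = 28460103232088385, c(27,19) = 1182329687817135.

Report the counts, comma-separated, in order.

@28  (28,16):9666373658466991050·27+137637641117332879365→398629729895941637715, (28,17):572253155704900800·27+9666373658466991050→25117208862499312650, (28,18):28460103232088385·27+572253155704900800→1340675942971287195, (28,19):1182329687817135·27+28460103232088385→60383004803151030
@29  (29,17):25117208862499312650·28+398629729895941637715→1101911578045922391915, (29,18):1340675942971287195·28+25117208862499312650→62656135265695354110, (29,19):60383004803151030·28+1340675942971287195→3031400077459516035
@30  (30,18):62656135265695354110·29+1101911578045922391915→2918939500751087661105, (30,19):3031400077459516035·29+62656135265695354110→150566737512021319125
Read c(30,18) = 2918939500751087661105, c(30,19) = 150566737512021319125.

2918939500751087661105, 150566737512021319125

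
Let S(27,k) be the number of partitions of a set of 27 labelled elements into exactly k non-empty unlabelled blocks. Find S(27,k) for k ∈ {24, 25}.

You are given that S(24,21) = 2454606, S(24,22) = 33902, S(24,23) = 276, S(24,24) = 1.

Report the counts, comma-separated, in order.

5265000, 55575

row 25: T[25][22]=22·33902+2454606=3200450  T[25][23]=23·276+33902=40250  T[25][24]=24·1+276=300  T[25][25]=25·0+1=1
row 26: T[26][23]=23·40250+3200450=4126200  T[26][24]=24·300+40250=47450  T[26][25]=25·1+300=325
row 27: T[27][24]=24·47450+4126200=5265000  T[27][25]=25·325+47450=55575
Read S(27,24) = 5265000, S(27,25) = 55575.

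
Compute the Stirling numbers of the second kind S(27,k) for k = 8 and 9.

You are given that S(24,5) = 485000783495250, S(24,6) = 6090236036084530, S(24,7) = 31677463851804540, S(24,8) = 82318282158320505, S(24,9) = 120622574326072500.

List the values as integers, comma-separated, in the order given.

47628831813556336200, 106563273280541795575

row 25: T[25][6]=6·6090236036084530+485000783495250=37026417000002430  T[25][7]=7·31677463851804540+6090236036084530=227832482998716310  T[25][8]=8·82318282158320505+31677463851804540=690223721118368580  T[25][9]=9·120622574326072500+82318282158320505=1167921451092973005
row 26: T[26][7]=7·227832482998716310+37026417000002430=1631853797991016600  T[26][8]=8·690223721118368580+227832482998716310=5749622251945664950  T[26][9]=9·1167921451092973005+690223721118368580=11201516780955125625
row 27: T[27][8]=8·5749622251945664950+1631853797991016600=47628831813556336200  T[27][9]=9·11201516780955125625+5749622251945664950=106563273280541795575
Read S(27,8) = 47628831813556336200, S(27,9) = 106563273280541795575.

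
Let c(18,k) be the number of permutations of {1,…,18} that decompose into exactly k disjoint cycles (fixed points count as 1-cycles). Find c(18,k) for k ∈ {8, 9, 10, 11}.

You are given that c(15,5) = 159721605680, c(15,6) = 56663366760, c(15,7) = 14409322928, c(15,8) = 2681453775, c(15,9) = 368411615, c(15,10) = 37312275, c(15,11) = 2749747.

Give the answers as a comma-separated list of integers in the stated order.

24871845297936, 4308105301929, 577924894833, 60202693980

i=16: T(16,6)=159721605680+15·56663366760=1009672107080 | T(16,7)=56663366760+15·14409322928=272803210680 | T(16,8)=14409322928+15·2681453775=54631129553 | T(16,9)=2681453775+15·368411615=8207628000 | T(16,10)=368411615+15·37312275=928095740 | T(16,11)=37312275+15·2749747=78558480
i=17: T(17,7)=1009672107080+16·272803210680=5374523477960 | T(17,8)=272803210680+16·54631129553=1146901283528 | T(17,9)=54631129553+16·8207628000=185953177553 | T(17,10)=8207628000+16·928095740=23057159840 | T(17,11)=928095740+16·78558480=2185031420
i=18: T(18,8)=5374523477960+17·1146901283528=24871845297936 | T(18,9)=1146901283528+17·185953177553=4308105301929 | T(18,10)=185953177553+17·23057159840=577924894833 | T(18,11)=23057159840+17·2185031420=60202693980
Read c(18,8) = 24871845297936, c(18,9) = 4308105301929, c(18,10) = 577924894833, c(18,11) = 60202693980.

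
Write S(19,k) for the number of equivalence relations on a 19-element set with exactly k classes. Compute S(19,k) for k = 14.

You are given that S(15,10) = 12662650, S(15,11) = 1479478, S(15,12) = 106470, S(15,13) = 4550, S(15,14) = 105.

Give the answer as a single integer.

row 16: T[16][11]=11·1479478+12662650=28936908  T[16][12]=12·106470+1479478=2757118  T[16][13]=13·4550+106470=165620  T[16][14]=14·105+4550=6020
row 17: T[17][12]=12·2757118+28936908=62022324  T[17][13]=13·165620+2757118=4910178  T[17][14]=14·6020+165620=249900
row 18: T[18][13]=13·4910178+62022324=125854638  T[18][14]=14·249900+4910178=8408778
row 19: T[19][14]=14·8408778+125854638=243577530
Read S(19,14) = 243577530.

243577530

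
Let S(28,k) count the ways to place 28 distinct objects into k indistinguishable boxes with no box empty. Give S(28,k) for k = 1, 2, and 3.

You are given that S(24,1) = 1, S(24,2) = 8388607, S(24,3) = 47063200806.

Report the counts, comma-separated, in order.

1, 134217727, 3812664524766

[25] T[25,1]:1*1+0=1 · T[25,2]:2*8388607+1=16777215 · T[25,3]:3*47063200806+8388607=141197991025
[26] T[26,1]:1*1+0=1 · T[26,2]:2*16777215+1=33554431 · T[26,3]:3*141197991025+16777215=423610750290
[27] T[27,1]:1*1+0=1 · T[27,2]:2*33554431+1=67108863 · T[27,3]:3*423610750290+33554431=1270865805301
[28] T[28,1]:1*1+0=1 · T[28,2]:2*67108863+1=134217727 · T[28,3]:3*1270865805301+67108863=3812664524766
Read S(28,1) = 1, S(28,2) = 134217727, S(28,3) = 3812664524766.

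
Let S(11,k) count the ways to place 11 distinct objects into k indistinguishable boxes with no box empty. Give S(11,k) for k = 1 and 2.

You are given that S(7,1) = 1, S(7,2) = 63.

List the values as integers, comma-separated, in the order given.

[8] T[8,1]:1*1+0=1 · T[8,2]:2*63+1=127
[9] T[9,1]:1*1+0=1 · T[9,2]:2*127+1=255
[10] T[10,1]:1*1+0=1 · T[10,2]:2*255+1=511
[11] T[11,1]:1*1+0=1 · T[11,2]:2*511+1=1023
Read S(11,1) = 1, S(11,2) = 1023.

1, 1023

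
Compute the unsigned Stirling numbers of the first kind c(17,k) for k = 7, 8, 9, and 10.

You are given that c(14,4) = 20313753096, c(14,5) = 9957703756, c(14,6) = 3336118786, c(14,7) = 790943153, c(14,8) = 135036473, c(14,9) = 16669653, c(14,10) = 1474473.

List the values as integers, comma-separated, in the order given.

r15: T_15,5=14×9957703756+20313753096=159721605680; T_15,6=14×3336118786+9957703756=56663366760; T_15,7=14×790943153+3336118786=14409322928; T_15,8=14×135036473+790943153=2681453775; T_15,9=14×16669653+135036473=368411615; T_15,10=14×1474473+16669653=37312275
r16: T_16,6=15×56663366760+159721605680=1009672107080; T_16,7=15×14409322928+56663366760=272803210680; T_16,8=15×2681453775+14409322928=54631129553; T_16,9=15×368411615+2681453775=8207628000; T_16,10=15×37312275+368411615=928095740
r17: T_17,7=16×272803210680+1009672107080=5374523477960; T_17,8=16×54631129553+272803210680=1146901283528; T_17,9=16×8207628000+54631129553=185953177553; T_17,10=16×928095740+8207628000=23057159840
Read c(17,7) = 5374523477960, c(17,8) = 1146901283528, c(17,9) = 185953177553, c(17,10) = 23057159840.

5374523477960, 1146901283528, 185953177553, 23057159840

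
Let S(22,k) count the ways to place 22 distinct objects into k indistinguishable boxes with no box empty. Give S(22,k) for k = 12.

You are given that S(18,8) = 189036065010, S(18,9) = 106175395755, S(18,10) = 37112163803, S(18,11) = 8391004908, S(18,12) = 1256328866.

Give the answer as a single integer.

108823356051137

r19: T_19,9=9×106175395755+189036065010=1144614626805; T_19,10=10×37112163803+106175395755=477297033785; T_19,11=11×8391004908+37112163803=129413217791; T_19,12=12×1256328866+8391004908=23466951300
r20: T_20,10=10×477297033785+1144614626805=5917584964655; T_20,11=11×129413217791+477297033785=1900842429486; T_20,12=12×23466951300+129413217791=411016633391
r21: T_21,11=11×1900842429486+5917584964655=26826851689001; T_21,12=12×411016633391+1900842429486=6833042030178
r22: T_22,12=12×6833042030178+26826851689001=108823356051137
Read S(22,12) = 108823356051137.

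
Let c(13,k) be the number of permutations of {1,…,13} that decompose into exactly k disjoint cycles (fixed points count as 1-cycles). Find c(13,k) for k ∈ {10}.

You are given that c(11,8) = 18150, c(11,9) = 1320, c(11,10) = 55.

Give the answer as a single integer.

@12  (12,9):1320·11+18150→32670, (12,10):55·11+1320→1925
@13  (13,10):1925·12+32670→55770
Read c(13,10) = 55770.

55770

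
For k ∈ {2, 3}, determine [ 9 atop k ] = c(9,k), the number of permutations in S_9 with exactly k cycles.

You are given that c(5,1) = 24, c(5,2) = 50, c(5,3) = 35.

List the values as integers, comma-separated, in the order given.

row 6: T[6][1]=5·24+0=120  T[6][2]=5·50+24=274  T[6][3]=5·35+50=225
row 7: T[7][1]=6·120+0=720  T[7][2]=6·274+120=1764  T[7][3]=6·225+274=1624
row 8: T[8][1]=7·720+0=5040  T[8][2]=7·1764+720=13068  T[8][3]=7·1624+1764=13132
row 9: T[9][2]=8·13068+5040=109584  T[9][3]=8·13132+13068=118124
Read c(9,2) = 109584, c(9,3) = 118124.

109584, 118124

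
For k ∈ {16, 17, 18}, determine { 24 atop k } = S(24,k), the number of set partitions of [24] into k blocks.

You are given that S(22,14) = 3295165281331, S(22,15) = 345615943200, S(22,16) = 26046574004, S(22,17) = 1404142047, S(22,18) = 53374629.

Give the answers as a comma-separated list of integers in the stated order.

20677182465555, 1610949936915, 92484925445

@23  (23,15):345615943200·15+3295165281331→8479404429331, (23,16):26046574004·16+345615943200→762361127264, (23,17):1404142047·17+26046574004→49916988803, (23,18):53374629·18+1404142047→2364885369
@24  (24,16):762361127264·16+8479404429331→20677182465555, (24,17):49916988803·17+762361127264→1610949936915, (24,18):2364885369·18+49916988803→92484925445
Read S(24,16) = 20677182465555, S(24,17) = 1610949936915, S(24,18) = 92484925445.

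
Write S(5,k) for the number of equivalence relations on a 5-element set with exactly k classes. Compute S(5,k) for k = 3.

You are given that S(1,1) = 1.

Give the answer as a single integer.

@2  (2,1):1·1+0→1, (2,2):0·2+1→1
@3  (3,1):1·1+0→1, (3,2):1·2+1→3, (3,3):0·3+1→1
@4  (4,2):3·2+1→7, (4,3):1·3+3→6
@5  (5,3):6·3+7→25
Read S(5,3) = 25.

25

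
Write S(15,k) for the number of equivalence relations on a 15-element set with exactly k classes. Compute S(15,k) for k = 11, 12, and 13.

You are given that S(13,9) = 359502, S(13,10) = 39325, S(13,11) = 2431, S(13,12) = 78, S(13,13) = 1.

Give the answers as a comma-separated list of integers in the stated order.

1479478, 106470, 4550

row 14: T[14][10]=10·39325+359502=752752  T[14][11]=11·2431+39325=66066  T[14][12]=12·78+2431=3367  T[14][13]=13·1+78=91
row 15: T[15][11]=11·66066+752752=1479478  T[15][12]=12·3367+66066=106470  T[15][13]=13·91+3367=4550
Read S(15,11) = 1479478, S(15,12) = 106470, S(15,13) = 4550.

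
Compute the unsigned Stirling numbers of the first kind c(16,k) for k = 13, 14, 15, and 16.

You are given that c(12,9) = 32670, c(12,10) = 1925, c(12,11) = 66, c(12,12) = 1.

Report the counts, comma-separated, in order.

i=13: T(13,10)=32670+12·1925=55770 | T(13,11)=1925+12·66=2717 | T(13,12)=66+12·1=78 | T(13,13)=1+12·0=1
i=14: T(14,11)=55770+13·2717=91091 | T(14,12)=2717+13·78=3731 | T(14,13)=78+13·1=91 | T(14,14)=1+13·0=1
i=15: T(15,12)=91091+14·3731=143325 | T(15,13)=3731+14·91=5005 | T(15,14)=91+14·1=105 | T(15,15)=1+14·0=1
i=16: T(16,13)=143325+15·5005=218400 | T(16,14)=5005+15·105=6580 | T(16,15)=105+15·1=120 | T(16,16)=1+15·0=1
Read c(16,13) = 218400, c(16,14) = 6580, c(16,15) = 120, c(16,16) = 1.

218400, 6580, 120, 1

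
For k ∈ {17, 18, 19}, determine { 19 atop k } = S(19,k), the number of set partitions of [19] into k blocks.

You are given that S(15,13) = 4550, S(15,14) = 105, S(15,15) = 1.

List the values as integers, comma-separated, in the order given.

row 16: T[16][14]=14·105+4550=6020  T[16][15]=15·1+105=120  T[16][16]=16·0+1=1
row 17: T[17][15]=15·120+6020=7820  T[17][16]=16·1+120=136  T[17][17]=17·0+1=1
row 18: T[18][16]=16·136+7820=9996  T[18][17]=17·1+136=153  T[18][18]=18·0+1=1
row 19: T[19][17]=17·153+9996=12597  T[19][18]=18·1+153=171  T[19][19]=19·0+1=1
Read S(19,17) = 12597, S(19,18) = 171, S(19,19) = 1.

12597, 171, 1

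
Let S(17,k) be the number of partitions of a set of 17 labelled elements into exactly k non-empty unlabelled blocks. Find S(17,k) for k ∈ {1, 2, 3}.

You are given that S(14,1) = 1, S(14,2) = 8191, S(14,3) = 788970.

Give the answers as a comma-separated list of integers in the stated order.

1, 65535, 21457825

i=15: T(15,1)=0+1·1=1 | T(15,2)=1+2·8191=16383 | T(15,3)=8191+3·788970=2375101
i=16: T(16,1)=0+1·1=1 | T(16,2)=1+2·16383=32767 | T(16,3)=16383+3·2375101=7141686
i=17: T(17,1)=0+1·1=1 | T(17,2)=1+2·32767=65535 | T(17,3)=32767+3·7141686=21457825
Read S(17,1) = 1, S(17,2) = 65535, S(17,3) = 21457825.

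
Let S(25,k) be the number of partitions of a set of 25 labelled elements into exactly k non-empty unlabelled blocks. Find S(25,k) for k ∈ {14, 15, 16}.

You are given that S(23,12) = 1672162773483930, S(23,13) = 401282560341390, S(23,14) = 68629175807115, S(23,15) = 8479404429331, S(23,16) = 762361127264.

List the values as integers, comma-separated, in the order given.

25958110360896000, 4299394655347200, 526655161695960

[24] T[24,13]:13*401282560341390+1672162773483930=6888836057922000 · T[24,14]:14*68629175807115+401282560341390=1362091021641000 · T[24,15]:15*8479404429331+68629175807115=195820242247080 · T[24,16]:16*762361127264+8479404429331=20677182465555
[25] T[25,14]:14*1362091021641000+6888836057922000=25958110360896000 · T[25,15]:15*195820242247080+1362091021641000=4299394655347200 · T[25,16]:16*20677182465555+195820242247080=526655161695960
Read S(25,14) = 25958110360896000, S(25,15) = 4299394655347200, S(25,16) = 526655161695960.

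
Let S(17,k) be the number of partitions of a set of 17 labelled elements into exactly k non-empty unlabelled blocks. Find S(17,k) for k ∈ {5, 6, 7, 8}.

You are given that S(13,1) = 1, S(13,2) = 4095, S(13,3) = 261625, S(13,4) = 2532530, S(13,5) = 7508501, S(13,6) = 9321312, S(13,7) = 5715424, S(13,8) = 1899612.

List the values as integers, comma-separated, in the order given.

r14: T_14,2=2×4095+1=8191; T_14,3=3×261625+4095=788970; T_14,4=4×2532530+261625=10391745; T_14,5=5×7508501+2532530=40075035; T_14,6=6×9321312+7508501=63436373; T_14,7=7×5715424+9321312=49329280; T_14,8=8×1899612+5715424=20912320
r15: T_15,3=3×788970+8191=2375101; T_15,4=4×10391745+788970=42355950; T_15,5=5×40075035+10391745=210766920; T_15,6=6×63436373+40075035=420693273; T_15,7=7×49329280+63436373=408741333; T_15,8=8×20912320+49329280=216627840
r16: T_16,4=4×42355950+2375101=171798901; T_16,5=5×210766920+42355950=1096190550; T_16,6=6×420693273+210766920=2734926558; T_16,7=7×408741333+420693273=3281882604; T_16,8=8×216627840+408741333=2141764053
r17: T_17,5=5×1096190550+171798901=5652751651; T_17,6=6×2734926558+1096190550=17505749898; T_17,7=7×3281882604+2734926558=25708104786; T_17,8=8×2141764053+3281882604=20415995028
Read S(17,5) = 5652751651, S(17,6) = 17505749898, S(17,7) = 25708104786, S(17,8) = 20415995028.

5652751651, 17505749898, 25708104786, 20415995028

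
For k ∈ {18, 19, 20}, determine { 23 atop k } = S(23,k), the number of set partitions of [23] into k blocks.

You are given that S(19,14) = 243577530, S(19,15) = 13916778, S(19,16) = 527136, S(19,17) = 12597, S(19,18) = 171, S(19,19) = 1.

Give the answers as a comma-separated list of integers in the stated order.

@20  (20,15):13916778·15+243577530→452329200, (20,16):527136·16+13916778→22350954, (20,17):12597·17+527136→741285, (20,18):171·18+12597→15675, (20,19):1·19+171→190, (20,20):0·20+1→1
@21  (21,16):22350954·16+452329200→809944464, (21,17):741285·17+22350954→34952799, (21,18):15675·18+741285→1023435, (21,19):190·19+15675→19285, (21,20):1·20+190→210
@22  (22,17):34952799·17+809944464→1404142047, (22,18):1023435·18+34952799→53374629, (22,19):19285·19+1023435→1389850, (22,20):210·20+19285→23485
@23  (23,18):53374629·18+1404142047→2364885369, (23,19):1389850·19+53374629→79781779, (23,20):23485·20+1389850→1859550
Read S(23,18) = 2364885369, S(23,19) = 79781779, S(23,20) = 1859550.

2364885369, 79781779, 1859550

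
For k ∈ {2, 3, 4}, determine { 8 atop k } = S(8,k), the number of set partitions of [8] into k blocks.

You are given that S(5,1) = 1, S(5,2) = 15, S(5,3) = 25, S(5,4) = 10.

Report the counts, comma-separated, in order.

127, 966, 1701

@6  (6,1):1·1+0→1, (6,2):15·2+1→31, (6,3):25·3+15→90, (6,4):10·4+25→65
@7  (7,1):1·1+0→1, (7,2):31·2+1→63, (7,3):90·3+31→301, (7,4):65·4+90→350
@8  (8,2):63·2+1→127, (8,3):301·3+63→966, (8,4):350·4+301→1701
Read S(8,2) = 127, S(8,3) = 966, S(8,4) = 1701.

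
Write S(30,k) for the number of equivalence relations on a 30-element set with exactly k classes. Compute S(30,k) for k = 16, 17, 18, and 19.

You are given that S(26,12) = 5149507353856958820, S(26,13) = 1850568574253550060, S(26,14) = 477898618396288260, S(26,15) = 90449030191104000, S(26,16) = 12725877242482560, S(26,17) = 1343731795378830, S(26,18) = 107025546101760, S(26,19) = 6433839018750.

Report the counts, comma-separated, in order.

@27  (27,13):1850568574253550060·13+5149507353856958820→29206898819153109600, (27,14):477898618396288260·14+1850568574253550060→8541149231801585700, (27,15):90449030191104000·15+477898618396288260→1834634071262848260, (27,16):12725877242482560·16+90449030191104000→294063066070824960, (27,17):1343731795378830·17+12725877242482560→35569317763922670, (27,18):107025546101760·18+1343731795378830→3270191625210510, (27,19):6433839018750·19+107025546101760→229268487458010
@28  (28,14):8541149231801585700·14+29206898819153109600→148782988064375309400, (28,15):1834634071262848260·15+8541149231801585700→36060660300744309600, (28,16):294063066070824960·16+1834634071262848260→6539643128396047620, (28,17):35569317763922670·17+294063066070824960→898741468057510350, (28,18):3270191625210510·18+35569317763922670→94432767017711850, (28,19):229268487458010·19+3270191625210510→7626292886912700
@29  (29,15):36060660300744309600·15+148782988064375309400→689692892575539953400, (29,16):6539643128396047620·16+36060660300744309600→140694950355081071520, (29,17):898741468057510350·17+6539643128396047620→21818248085373723570, (29,18):94432767017711850·18+898741468057510350→2598531274376323650, (29,19):7626292886912700·19+94432767017711850→239332331869053150
@30  (30,16):140694950355081071520·16+689692892575539953400→2940812098256837097720, (30,17):21818248085373723570·17+140694950355081071520→511605167806434372210, (30,18):2598531274376323650·18+21818248085373723570→68591811024147549270, (30,19):239332331869053150·19+2598531274376323650→7145845579888333500
Read S(30,16) = 2940812098256837097720, S(30,17) = 511605167806434372210, S(30,18) = 68591811024147549270, S(30,19) = 7145845579888333500.

2940812098256837097720, 511605167806434372210, 68591811024147549270, 7145845579888333500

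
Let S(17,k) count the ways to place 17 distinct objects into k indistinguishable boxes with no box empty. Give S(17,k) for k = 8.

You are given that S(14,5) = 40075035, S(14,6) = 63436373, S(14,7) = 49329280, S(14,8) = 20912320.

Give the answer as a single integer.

@15  (15,6):63436373·6+40075035→420693273, (15,7):49329280·7+63436373→408741333, (15,8):20912320·8+49329280→216627840
@16  (16,7):408741333·7+420693273→3281882604, (16,8):216627840·8+408741333→2141764053
@17  (17,8):2141764053·8+3281882604→20415995028
Read S(17,8) = 20415995028.

20415995028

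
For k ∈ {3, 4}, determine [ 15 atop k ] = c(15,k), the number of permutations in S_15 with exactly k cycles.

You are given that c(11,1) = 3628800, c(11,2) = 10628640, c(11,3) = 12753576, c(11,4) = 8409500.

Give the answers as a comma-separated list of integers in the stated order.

392156797824, 310989260400

i=12: T(12,1)=0+11·3628800=39916800 | T(12,2)=3628800+11·10628640=120543840 | T(12,3)=10628640+11·12753576=150917976 | T(12,4)=12753576+11·8409500=105258076
i=13: T(13,1)=0+12·39916800=479001600 | T(13,2)=39916800+12·120543840=1486442880 | T(13,3)=120543840+12·150917976=1931559552 | T(13,4)=150917976+12·105258076=1414014888
i=14: T(14,2)=479001600+13·1486442880=19802759040 | T(14,3)=1486442880+13·1931559552=26596717056 | T(14,4)=1931559552+13·1414014888=20313753096
i=15: T(15,3)=19802759040+14·26596717056=392156797824 | T(15,4)=26596717056+14·20313753096=310989260400
Read c(15,3) = 392156797824, c(15,4) = 310989260400.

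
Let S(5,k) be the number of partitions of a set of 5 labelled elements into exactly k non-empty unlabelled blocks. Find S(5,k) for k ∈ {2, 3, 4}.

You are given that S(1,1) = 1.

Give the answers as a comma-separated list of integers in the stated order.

15, 25, 10

r2: T_2,1=1×1+0=1; T_2,2=2×0+1=1
r3: T_3,1=1×1+0=1; T_3,2=2×1+1=3; T_3,3=3×0+1=1
r4: T_4,1=1×1+0=1; T_4,2=2×3+1=7; T_4,3=3×1+3=6; T_4,4=4×0+1=1
r5: T_5,2=2×7+1=15; T_5,3=3×6+7=25; T_5,4=4×1+6=10
Read S(5,2) = 15, S(5,3) = 25, S(5,4) = 10.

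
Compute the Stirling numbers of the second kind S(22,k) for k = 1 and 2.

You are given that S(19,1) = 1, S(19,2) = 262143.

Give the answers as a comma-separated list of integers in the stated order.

i=20: T(20,1)=0+1·1=1 | T(20,2)=1+2·262143=524287
i=21: T(21,1)=0+1·1=1 | T(21,2)=1+2·524287=1048575
i=22: T(22,1)=0+1·1=1 | T(22,2)=1+2·1048575=2097151
Read S(22,1) = 1, S(22,2) = 2097151.

1, 2097151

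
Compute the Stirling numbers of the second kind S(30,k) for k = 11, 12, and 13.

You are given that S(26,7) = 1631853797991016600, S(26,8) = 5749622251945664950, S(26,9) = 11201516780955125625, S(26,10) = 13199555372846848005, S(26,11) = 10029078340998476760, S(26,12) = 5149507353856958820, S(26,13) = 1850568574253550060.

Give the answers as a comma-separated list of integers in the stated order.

i=27: T(27,8)=1631853797991016600+8·5749622251945664950=47628831813556336200 | T(27,9)=5749622251945664950+9·11201516780955125625=106563273280541795575 | T(27,10)=11201516780955125625+10·13199555372846848005=143197070509423605675 | T(27,11)=13199555372846848005+11·10029078340998476760=123519417123830092365 | T(27,12)=10029078340998476760+12·5149507353856958820=71823166587281982600 | T(27,13)=5149507353856958820+13·1850568574253550060=29206898819153109600
i=28: T(28,9)=47628831813556336200+9·106563273280541795575=1006698291338432496375 | T(28,10)=106563273280541795575+10·143197070509423605675=1538533978374777852325 | T(28,11)=143197070509423605675+11·123519417123830092365=1501910658871554621690 | T(28,12)=123519417123830092365+12·71823166587281982600=985397416171213883565 | T(28,13)=71823166587281982600+13·29206898819153109600=451512851236272407400
i=29: T(29,10)=1006698291338432496375+10·1538533978374777852325=16392038075086211019625 | T(29,11)=1538533978374777852325+11·1501910658871554621690=18059551225961878690915 | T(29,12)=1501910658871554621690+12·985397416171213883565=13326679652926121224470 | T(29,13)=985397416171213883565+13·451512851236272407400=6855064482242755179765
i=30: T(30,11)=16392038075086211019625+11·18059551225961878690915=215047101560666876619690 | T(30,12)=18059551225961878690915+12·13326679652926121224470=177979707061075333384555 | T(30,13)=13326679652926121224470+13·6855064482242755179765=102442517922081938561415
Read S(30,11) = 215047101560666876619690, S(30,12) = 177979707061075333384555, S(30,13) = 102442517922081938561415.

215047101560666876619690, 177979707061075333384555, 102442517922081938561415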